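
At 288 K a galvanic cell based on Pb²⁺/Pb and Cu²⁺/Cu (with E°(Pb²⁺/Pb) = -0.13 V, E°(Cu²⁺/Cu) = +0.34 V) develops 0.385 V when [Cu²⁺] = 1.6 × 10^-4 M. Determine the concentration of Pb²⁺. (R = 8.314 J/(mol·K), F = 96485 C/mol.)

0.15 M

From the Nernst equation, ln Q = nF(E° − E)/RT = 2×96485×(0.47 − 0.385)/(8.314×288) = 6.850, so Q = 944.
With Q = [Pb²⁺]/[Cu²⁺] and the known concentrations, [Pb²⁺] in the numerator gives [Pb²⁺] = 0.15 M.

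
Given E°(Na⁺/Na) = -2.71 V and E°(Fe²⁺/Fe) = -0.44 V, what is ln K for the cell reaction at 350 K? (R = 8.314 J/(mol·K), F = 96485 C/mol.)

ln K = 150.5

E°_cell = -0.44 − (-2.71) = 2.27 V, with n = 2 electrons transferred.
At equilibrium E = 0, so the Nernst equation gives ln K = nFE°/RT = (2)(96485)(2.27)/((8.314)(350)) = 150.54.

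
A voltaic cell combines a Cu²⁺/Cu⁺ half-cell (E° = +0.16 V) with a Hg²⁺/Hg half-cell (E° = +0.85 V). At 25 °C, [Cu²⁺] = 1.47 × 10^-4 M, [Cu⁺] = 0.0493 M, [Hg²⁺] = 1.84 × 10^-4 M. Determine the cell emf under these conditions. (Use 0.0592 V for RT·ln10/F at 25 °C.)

0.729 V

The Hg²⁺/Hg couple has the higher reduction potential and acts as the cathode, so E°_cell = +0.85 − (+0.16) = 0.69 V.
Balancing electrons gives n = 2; the reaction quotient is Q = [Cu²⁺]^2/([Cu⁺]^2·[Hg²⁺]) = 0.0483.
At 25 °C, E = E° − (0.0592/n) log Q = 0.69 − (0.0592/2)(-1.316) = 0.690 + 0.039 = 0.729 V.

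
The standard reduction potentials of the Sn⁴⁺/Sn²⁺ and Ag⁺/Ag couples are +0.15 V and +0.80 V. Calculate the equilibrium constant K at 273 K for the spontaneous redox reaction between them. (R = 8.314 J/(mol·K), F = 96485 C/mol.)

1 × 10^24

E°_cell = +0.80 − (+0.15) = 0.65 V, with n = 2 electrons transferred.
At equilibrium E = 0, so the Nernst equation gives ln K = nFE°/RT = (2)(96485)(0.65)/((8.314)(273)) = 55.26.
K = e^55.26 = 1 × 10^24.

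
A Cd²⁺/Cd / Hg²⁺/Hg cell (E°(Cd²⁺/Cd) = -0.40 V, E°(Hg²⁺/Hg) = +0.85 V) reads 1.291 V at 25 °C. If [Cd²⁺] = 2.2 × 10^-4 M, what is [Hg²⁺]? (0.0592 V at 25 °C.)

From the Nernst equation, log Q = n(E° − E)/0.0592 = 2(1.25 − 1.291)/0.0592 = -1.385, so Q = 0.0412.
With Q = [Cd²⁺]/[Hg²⁺] and the known concentrations, [Hg²⁺] in the denominator gives [Hg²⁺] = 0.0053 M.

0.0053 M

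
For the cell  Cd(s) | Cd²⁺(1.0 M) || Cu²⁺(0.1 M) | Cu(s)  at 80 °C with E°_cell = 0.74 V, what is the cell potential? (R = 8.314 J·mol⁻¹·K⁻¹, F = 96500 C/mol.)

0.705 V

Balancing electrons gives n = 2; the reaction quotient is Q = [Cd²⁺]/[Cu²⁺] = 10.0.
E = E° − (RT/nF) ln Q = 0.74 − (8.314×353)/(2×96500) × (2.303) = 0.740 − 0.035 = 0.705 V.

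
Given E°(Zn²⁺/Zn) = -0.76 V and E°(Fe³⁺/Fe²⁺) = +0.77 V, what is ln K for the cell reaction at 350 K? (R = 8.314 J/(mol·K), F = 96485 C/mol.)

E°_cell = +0.77 − (-0.76) = 1.53 V, with n = 2 electrons transferred.
At equilibrium E = 0, so the Nernst equation gives ln K = nFE°/RT = (2)(96485)(1.53)/((8.314)(350)) = 101.46.

ln K = 101.5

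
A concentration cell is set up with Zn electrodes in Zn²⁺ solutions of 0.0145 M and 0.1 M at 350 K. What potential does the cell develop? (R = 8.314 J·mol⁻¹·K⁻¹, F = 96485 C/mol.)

0.029 V

Both half-cells are Zn²⁺/Zn, so E°_cell = 0. The concentrated side is the cathode; the cell reaction moves Zn²⁺ from high to low concentration with n = 2.
Q = [Zn²⁺]_dilute/[Zn²⁺]_conc = 0.0145/0.1 = 0.145.
E = 0 − (RT/nF) ln Q = −((8.314×350)/(2×96485))(-1.931) = 0.0291 V.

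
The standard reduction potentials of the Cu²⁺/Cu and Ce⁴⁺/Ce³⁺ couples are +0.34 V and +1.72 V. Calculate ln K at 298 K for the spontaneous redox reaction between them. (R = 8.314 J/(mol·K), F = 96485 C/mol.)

ln K = 107.5

E°_cell = +1.72 − (+0.34) = 1.38 V, with n = 2 electrons transferred.
At equilibrium E = 0, so the Nernst equation gives ln K = nFE°/RT = (2)(96485)(1.38)/((8.314)(298)) = 107.48.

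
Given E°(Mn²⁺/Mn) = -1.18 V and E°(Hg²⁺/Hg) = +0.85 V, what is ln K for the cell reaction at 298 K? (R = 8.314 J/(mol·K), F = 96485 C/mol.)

E°_cell = +0.85 − (-1.18) = 2.03 V, with n = 2 electrons transferred.
At equilibrium E = 0, so the Nernst equation gives ln K = nFE°/RT = (2)(96485)(2.03)/((8.314)(298)) = 158.11.

ln K = 158.1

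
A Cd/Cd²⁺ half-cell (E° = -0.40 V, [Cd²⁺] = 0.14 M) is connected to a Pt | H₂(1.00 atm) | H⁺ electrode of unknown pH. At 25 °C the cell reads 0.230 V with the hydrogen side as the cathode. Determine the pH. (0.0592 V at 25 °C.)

pH = 3.30

E°_cell = 0.40 V and n = 2.
log Q = n(E° − E)/0.0592 = 2×(0.40 − 0.230)/0.0592 = 5.743.
With Q = [Cd²⁺]·P(H₂) / [H⁺]^2, solving for [H⁺] gives log[H⁺] = -3.299, so pH = 3.30.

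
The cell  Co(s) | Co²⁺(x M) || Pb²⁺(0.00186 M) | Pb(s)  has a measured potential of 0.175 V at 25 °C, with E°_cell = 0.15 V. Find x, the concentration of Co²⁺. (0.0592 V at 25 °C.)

From the Nernst equation, log Q = n(E° − E)/0.0592 = 2(0.15 − 0.175)/0.0592 = -0.845, so Q = 0.143.
With Q = [Co²⁺]/[Pb²⁺] and the known concentrations, [Co²⁺] in the numerator gives [Co²⁺] = 2.7 × 10^-4 M.

2.7 × 10^-4 M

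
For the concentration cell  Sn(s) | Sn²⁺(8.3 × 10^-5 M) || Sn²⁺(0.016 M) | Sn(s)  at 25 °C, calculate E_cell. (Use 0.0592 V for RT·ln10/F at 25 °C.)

Both half-cells are Sn²⁺/Sn, so E°_cell = 0. The concentrated side is the cathode; the cell reaction moves Sn²⁺ from high to low concentration with n = 2.
Q = [Sn²⁺]_dilute/[Sn²⁺]_conc = 8.3 × 10^-5/0.016 = 0.00519.
E = 0 − (0.0592/2) log Q = −(0.0592/2)(-2.285) = 0.0676 V.

0.068 V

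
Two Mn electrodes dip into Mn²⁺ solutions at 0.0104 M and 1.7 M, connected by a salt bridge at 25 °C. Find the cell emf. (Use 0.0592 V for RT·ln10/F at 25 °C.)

0.066 V

Both half-cells are Mn²⁺/Mn, so E°_cell = 0. The concentrated side is the cathode; the cell reaction moves Mn²⁺ from high to low concentration with n = 2.
Q = [Mn²⁺]_dilute/[Mn²⁺]_conc = 0.0104/1.7 = 0.00612.
E = 0 − (0.0592/2) log Q = −(0.0592/2)(-2.213) = 0.0655 V.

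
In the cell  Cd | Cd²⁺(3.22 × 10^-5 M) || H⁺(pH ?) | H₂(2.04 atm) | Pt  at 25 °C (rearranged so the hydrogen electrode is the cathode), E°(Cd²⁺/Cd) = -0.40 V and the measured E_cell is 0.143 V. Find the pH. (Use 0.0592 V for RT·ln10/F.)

pH = 6.43

E°_cell = 0.40 V and n = 2.
log Q = n(E° − E)/0.0592 = 2×(0.40 − 0.143)/0.0592 = 8.682.
With Q = [Cd²⁺]·P(H₂) / [H⁺]^2, solving for [H⁺] gives log[H⁺] = -6.432, so pH = 6.43.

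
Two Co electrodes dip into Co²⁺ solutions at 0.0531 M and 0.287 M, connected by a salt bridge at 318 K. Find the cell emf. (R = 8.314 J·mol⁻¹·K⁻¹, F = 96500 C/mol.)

0.023 V

Both half-cells are Co²⁺/Co, so E°_cell = 0. The concentrated side is the cathode; the cell reaction moves Co²⁺ from high to low concentration with n = 2.
Q = [Co²⁺]_dilute/[Co²⁺]_conc = 0.0531/0.287 = 0.185.
E = 0 − (RT/nF) ln Q = −((8.314×318)/(2×96500))(-1.687) = 0.0231 V.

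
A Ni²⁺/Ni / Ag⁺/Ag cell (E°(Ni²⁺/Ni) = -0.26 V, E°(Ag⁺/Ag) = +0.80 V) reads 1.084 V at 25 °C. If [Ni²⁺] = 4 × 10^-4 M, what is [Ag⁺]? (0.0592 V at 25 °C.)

From the Nernst equation, log Q = n(E° − E)/0.0592 = 2(1.06 − 1.084)/0.0592 = -0.811, so Q = 0.155.
With Q = [Ni²⁺]/[Ag⁺]^2 and the known concentrations, [Ag⁺]^2 in the denominator gives [Ag⁺] = 0.051 M.

0.051 M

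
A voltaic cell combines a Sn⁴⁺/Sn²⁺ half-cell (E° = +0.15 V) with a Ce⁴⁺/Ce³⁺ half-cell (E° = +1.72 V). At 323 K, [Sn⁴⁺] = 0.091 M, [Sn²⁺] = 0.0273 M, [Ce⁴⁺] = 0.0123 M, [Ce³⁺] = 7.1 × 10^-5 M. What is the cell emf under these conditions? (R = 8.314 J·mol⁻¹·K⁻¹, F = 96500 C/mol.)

1.70 V

The Ce⁴⁺/Ce³⁺ couple has the higher reduction potential and acts as the cathode, so E°_cell = +1.72 − (+0.15) = 1.57 V.
Balancing electrons gives n = 2; the reaction quotient is Q = [Sn⁴⁺]·[Ce³⁺]^2/([Sn²⁺]·[Ce⁴⁺]^2) = 1.11 × 10^-4.
E = E° − (RT/nF) ln Q = 1.57 − (8.314×323)/(2×96500) × (-9.105) = 1.570 + 0.127 = 1.697 V.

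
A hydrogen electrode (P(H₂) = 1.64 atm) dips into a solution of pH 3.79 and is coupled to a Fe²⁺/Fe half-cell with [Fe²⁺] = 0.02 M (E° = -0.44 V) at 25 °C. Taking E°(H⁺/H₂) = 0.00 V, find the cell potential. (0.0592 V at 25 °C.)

The hydrogen couple is the cathode, so E°_cell = 0.44 V; n = 2.
[H⁺] = 10^(−3.79) = 1.6 × 10^-4 M, and Q = [Fe²⁺]·P(H₂) / [H⁺]^2 = 1.25 × 10^6.
E = E° − (0.0592/2) log Q = 0.44 − (0.0592/2)(6.096) = 0.260 V.

0.26 V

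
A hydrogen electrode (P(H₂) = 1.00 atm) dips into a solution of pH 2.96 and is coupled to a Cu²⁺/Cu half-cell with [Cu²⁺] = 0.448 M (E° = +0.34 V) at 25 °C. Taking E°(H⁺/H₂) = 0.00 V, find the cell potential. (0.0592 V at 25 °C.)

0.50 V

The Cu²⁺/Cu couple is the cathode, so E°_cell = 0.34 V; n = 2.
[H⁺] = 10^(−2.96) = 0.0011 M, and Q = [H⁺]^2 / ([Cu²⁺]·P(H₂)) = 2.68 × 10^-6.
E = E° − (0.0592/2) log Q = 0.34 − (0.0592/2)(-5.571) = 0.505 V.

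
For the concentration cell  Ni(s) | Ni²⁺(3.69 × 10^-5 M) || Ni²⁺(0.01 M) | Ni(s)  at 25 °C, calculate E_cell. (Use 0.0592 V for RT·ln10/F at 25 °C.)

Both half-cells are Ni²⁺/Ni, so E°_cell = 0. The concentrated side is the cathode; the cell reaction moves Ni²⁺ from high to low concentration with n = 2.
Q = [Ni²⁺]_dilute/[Ni²⁺]_conc = 3.69 × 10^-5/0.01 = 0.00369.
E = 0 − (0.0592/2) log Q = −(0.0592/2)(-2.433) = 0.0720 V.

0.072 V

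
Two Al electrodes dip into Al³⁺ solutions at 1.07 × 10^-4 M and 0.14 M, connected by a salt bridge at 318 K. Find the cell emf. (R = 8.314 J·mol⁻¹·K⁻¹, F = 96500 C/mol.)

0.066 V

Both half-cells are Al³⁺/Al, so E°_cell = 0. The concentrated side is the cathode; the cell reaction moves Al³⁺ from high to low concentration with n = 3.
Q = [Al³⁺]_dilute/[Al³⁺]_conc = 1.07 × 10^-4/0.14 = 7.64 × 10^-4.
E = 0 − (RT/nF) ln Q = −((8.314×318)/(3×96500))(-7.177) = 0.0655 V.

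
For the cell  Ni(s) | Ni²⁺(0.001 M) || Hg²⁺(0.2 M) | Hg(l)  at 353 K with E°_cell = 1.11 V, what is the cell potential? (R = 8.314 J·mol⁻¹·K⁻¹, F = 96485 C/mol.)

1.19 V

Balancing electrons gives n = 2; the reaction quotient is Q = [Ni²⁺]/[Hg²⁺] = 0.00500.
E = E° − (RT/nF) ln Q = 1.11 − (8.314×353)/(2×96485) × (-5.298) = 1.110 + 0.081 = 1.191 V.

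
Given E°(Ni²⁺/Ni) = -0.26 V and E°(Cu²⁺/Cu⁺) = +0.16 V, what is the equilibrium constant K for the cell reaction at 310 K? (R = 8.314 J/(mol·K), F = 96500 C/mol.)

E°_cell = +0.16 − (-0.26) = 0.42 V, with n = 2 electrons transferred.
At equilibrium E = 0, so the Nernst equation gives ln K = nFE°/RT = (2)(96500)(0.42)/((8.314)(310)) = 31.45.
K = e^31.45 = 4.6 × 10^13.

4.6 × 10^13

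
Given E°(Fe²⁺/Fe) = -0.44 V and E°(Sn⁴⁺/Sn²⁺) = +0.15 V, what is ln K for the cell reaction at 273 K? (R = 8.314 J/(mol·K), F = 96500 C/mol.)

E°_cell = +0.15 − (-0.44) = 0.59 V, with n = 2 electrons transferred.
At equilibrium E = 0, so the Nernst equation gives ln K = nFE°/RT = (2)(96500)(0.59)/((8.314)(273)) = 50.17.

ln K = 50.2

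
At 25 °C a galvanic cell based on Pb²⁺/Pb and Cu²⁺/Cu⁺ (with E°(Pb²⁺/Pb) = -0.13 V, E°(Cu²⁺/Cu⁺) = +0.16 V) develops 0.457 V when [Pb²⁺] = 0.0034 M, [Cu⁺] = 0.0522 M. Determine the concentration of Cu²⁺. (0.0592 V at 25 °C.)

From the Nernst equation, log Q = n(E° − E)/0.0592 = 2(0.29 − 0.457)/0.0592 = -5.642, so Q = 2.28 × 10^-6.
With Q = [Pb²⁺]·[Cu⁺]^2/[Cu²⁺]^2 and the known concentrations, [Cu²⁺]^2 in the denominator gives [Cu²⁺] = 2.0 M.

2.0 M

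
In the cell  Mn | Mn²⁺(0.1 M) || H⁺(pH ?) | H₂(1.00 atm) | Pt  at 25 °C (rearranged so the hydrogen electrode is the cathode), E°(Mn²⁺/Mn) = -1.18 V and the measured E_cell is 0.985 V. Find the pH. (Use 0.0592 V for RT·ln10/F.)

E°_cell = 1.18 V and n = 2.
log Q = n(E° − E)/0.0592 = 2×(1.18 − 0.985)/0.0592 = 6.588.
With Q = [Mn²⁺]·P(H₂) / [H⁺]^2, solving for [H⁺] gives log[H⁺] = -3.794, so pH = 3.79.

pH = 3.79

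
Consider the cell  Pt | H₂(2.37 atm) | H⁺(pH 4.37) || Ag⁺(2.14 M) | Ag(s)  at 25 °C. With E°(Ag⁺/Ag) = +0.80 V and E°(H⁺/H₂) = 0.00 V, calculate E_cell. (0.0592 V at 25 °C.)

The Ag⁺/Ag couple is the cathode, so E°_cell = 0.80 V; n = 2.
[H⁺] = 10^(−4.37) = 4.3 × 10^-5 M, and Q = [H⁺]^2 / ([Ag⁺]^2·P(H₂)) = 1.68 × 10^-10.
E = E° − (0.0592/2) log Q = 0.80 − (0.0592/2)(-9.776) = 1.089 V.

1.09 V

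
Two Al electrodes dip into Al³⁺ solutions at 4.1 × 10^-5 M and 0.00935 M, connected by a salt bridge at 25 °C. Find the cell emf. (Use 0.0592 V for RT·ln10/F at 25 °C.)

0.047 V

Both half-cells are Al³⁺/Al, so E°_cell = 0. The concentrated side is the cathode; the cell reaction moves Al³⁺ from high to low concentration with n = 3.
Q = [Al³⁺]_dilute/[Al³⁺]_conc = 4.1 × 10^-5/0.00935 = 0.00439.
E = 0 − (0.0592/3) log Q = −(0.0592/3)(-2.358) = 0.0465 V.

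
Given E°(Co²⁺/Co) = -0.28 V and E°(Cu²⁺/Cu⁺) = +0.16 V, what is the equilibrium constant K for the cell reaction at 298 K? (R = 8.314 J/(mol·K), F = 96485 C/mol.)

7.6 × 10^14

E°_cell = +0.16 − (-0.28) = 0.44 V, with n = 2 electrons transferred.
At equilibrium E = 0, so the Nernst equation gives ln K = nFE°/RT = (2)(96485)(0.44)/((8.314)(298)) = 34.27.
K = e^34.27 = 7.6 × 10^14.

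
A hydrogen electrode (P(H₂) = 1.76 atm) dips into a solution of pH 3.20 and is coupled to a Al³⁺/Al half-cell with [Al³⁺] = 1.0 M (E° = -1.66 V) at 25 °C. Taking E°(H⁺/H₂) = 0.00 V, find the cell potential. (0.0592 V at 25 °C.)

The hydrogen couple is the cathode, so E°_cell = 1.66 V; n = 6.
[H⁺] = 10^(−3.20) = 6.3 × 10^-4 M, and Q = [Al³⁺]^2·P(H₂)^3 / [H⁺]^6 = 8.64 × 10^19.
E = E° − (0.0592/6) log Q = 1.66 − (0.0592/6)(19.937) = 1.463 V.

1.46 V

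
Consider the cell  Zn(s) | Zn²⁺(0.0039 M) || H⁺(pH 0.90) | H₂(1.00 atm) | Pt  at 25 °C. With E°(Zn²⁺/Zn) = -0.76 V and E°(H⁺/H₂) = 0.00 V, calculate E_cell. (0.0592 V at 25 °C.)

0.78 V

The hydrogen couple is the cathode, so E°_cell = 0.76 V; n = 2.
[H⁺] = 10^(−0.90) = 0.13 M, and Q = [Zn²⁺]·P(H₂) / [H⁺]^2 = 0.246.
E = E° − (0.0592/2) log Q = 0.76 − (0.0592/2)(-0.609) = 0.778 V.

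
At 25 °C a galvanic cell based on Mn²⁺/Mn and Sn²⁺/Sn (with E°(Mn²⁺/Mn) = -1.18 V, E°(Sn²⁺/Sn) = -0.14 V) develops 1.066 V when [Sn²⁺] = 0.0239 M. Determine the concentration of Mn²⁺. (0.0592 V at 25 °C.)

0.0032 M

From the Nernst equation, log Q = n(E° − E)/0.0592 = 2(1.04 − 1.066)/0.0592 = -0.878, so Q = 0.132.
With Q = [Mn²⁺]/[Sn²⁺] and the known concentrations, [Mn²⁺] in the numerator gives [Mn²⁺] = 0.0032 M.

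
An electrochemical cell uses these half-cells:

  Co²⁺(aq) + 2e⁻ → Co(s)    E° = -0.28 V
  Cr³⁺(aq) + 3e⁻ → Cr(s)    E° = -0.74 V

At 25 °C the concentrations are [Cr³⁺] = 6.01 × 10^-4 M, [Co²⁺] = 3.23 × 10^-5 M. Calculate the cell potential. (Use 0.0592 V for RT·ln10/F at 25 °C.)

0.391 V

The Co²⁺/Co couple has the higher reduction potential and acts as the cathode, so E°_cell = -0.28 − (-0.74) = 0.46 V.
Balancing electrons gives n = 6; the reaction quotient is Q = [Cr³⁺]^2/[Co²⁺]^3 = 1.07 × 10^7.
At 25 °C, E = E° − (0.0592/n) log Q = 0.46 − (0.0592/6)(7.030) = 0.460 − 0.069 = 0.391 V.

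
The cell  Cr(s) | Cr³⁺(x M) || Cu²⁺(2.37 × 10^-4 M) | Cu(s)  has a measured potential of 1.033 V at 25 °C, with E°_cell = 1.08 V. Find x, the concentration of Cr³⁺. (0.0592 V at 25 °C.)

8.8 × 10^-4 M

From the Nernst equation, log Q = n(E° − E)/0.0592 = 6(1.08 − 1.033)/0.0592 = 4.764, so Q = 5.8 × 10^4.
With Q = [Cr³⁺]^2/[Cu²⁺]^3 and the known concentrations, [Cr³⁺]^2 in the numerator gives [Cr³⁺] = 8.8 × 10^-4 M.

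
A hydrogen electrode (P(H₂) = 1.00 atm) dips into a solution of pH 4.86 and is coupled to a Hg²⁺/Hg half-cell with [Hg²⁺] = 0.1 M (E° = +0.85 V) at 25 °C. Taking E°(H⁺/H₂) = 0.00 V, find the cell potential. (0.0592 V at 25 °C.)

The Hg²⁺/Hg couple is the cathode, so E°_cell = 0.85 V; n = 2.
[H⁺] = 10^(−4.86) = 1.4 × 10^-5 M, and Q = [H⁺]^2 / ([Hg²⁺]·P(H₂)) = 1.91 × 10^-9.
E = E° − (0.0592/2) log Q = 0.85 − (0.0592/2)(-8.720) = 1.108 V.

1.11 V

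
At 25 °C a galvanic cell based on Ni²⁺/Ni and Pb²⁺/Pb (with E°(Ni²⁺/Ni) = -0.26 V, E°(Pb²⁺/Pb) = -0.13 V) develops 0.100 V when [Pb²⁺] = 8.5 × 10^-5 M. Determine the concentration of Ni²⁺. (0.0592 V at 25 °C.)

8.8 × 10^-4 M

From the Nernst equation, log Q = n(E° − E)/0.0592 = 2(0.13 − 0.100)/0.0592 = 1.014, so Q = 10.3.
With Q = [Ni²⁺]/[Pb²⁺] and the known concentrations, [Ni²⁺] in the numerator gives [Ni²⁺] = 8.8 × 10^-4 M.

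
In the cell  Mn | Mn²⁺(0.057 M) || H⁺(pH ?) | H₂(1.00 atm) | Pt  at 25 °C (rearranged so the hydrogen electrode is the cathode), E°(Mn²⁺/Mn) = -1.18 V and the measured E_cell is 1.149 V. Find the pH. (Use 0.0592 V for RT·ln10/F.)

pH = 1.15

E°_cell = 1.18 V and n = 2.
log Q = n(E° − E)/0.0592 = 2×(1.18 − 1.149)/0.0592 = 1.047.
With Q = [Mn²⁺]·P(H₂) / [H⁺]^2, solving for [H⁺] gives log[H⁺] = -1.146, so pH = 1.15.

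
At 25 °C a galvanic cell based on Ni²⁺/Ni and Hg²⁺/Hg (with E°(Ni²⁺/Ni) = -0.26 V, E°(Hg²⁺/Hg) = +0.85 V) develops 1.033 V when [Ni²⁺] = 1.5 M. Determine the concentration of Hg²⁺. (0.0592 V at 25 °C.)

0.0038 M

From the Nernst equation, log Q = n(E° − E)/0.0592 = 2(1.11 − 1.033)/0.0592 = 2.601, so Q = 399.
With Q = [Ni²⁺]/[Hg²⁺] and the known concentrations, [Hg²⁺] in the denominator gives [Hg²⁺] = 0.0038 M.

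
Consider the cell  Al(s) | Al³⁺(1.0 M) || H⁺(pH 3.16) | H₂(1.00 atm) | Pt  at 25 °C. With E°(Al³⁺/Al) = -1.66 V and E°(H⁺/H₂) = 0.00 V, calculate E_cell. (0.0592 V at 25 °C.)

The hydrogen couple is the cathode, so E°_cell = 1.66 V; n = 6.
[H⁺] = 10^(−3.16) = 6.9 × 10^-4 M, and Q = [Al³⁺]^2·P(H₂)^3 / [H⁺]^6 = 9.12 × 10^18.
E = E° − (0.0592/6) log Q = 1.66 − (0.0592/6)(18.960) = 1.473 V.

1.47 V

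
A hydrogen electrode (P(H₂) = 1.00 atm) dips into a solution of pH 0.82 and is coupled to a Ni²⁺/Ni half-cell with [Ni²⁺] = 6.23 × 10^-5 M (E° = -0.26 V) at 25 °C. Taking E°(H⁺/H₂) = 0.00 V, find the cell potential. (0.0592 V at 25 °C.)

0.34 V

The hydrogen couple is the cathode, so E°_cell = 0.26 V; n = 2.
[H⁺] = 10^(−0.82) = 0.15 M, and Q = [Ni²⁺]·P(H₂) / [H⁺]^2 = 0.00272.
E = E° − (0.0592/2) log Q = 0.26 − (0.0592/2)(-2.566) = 0.336 V.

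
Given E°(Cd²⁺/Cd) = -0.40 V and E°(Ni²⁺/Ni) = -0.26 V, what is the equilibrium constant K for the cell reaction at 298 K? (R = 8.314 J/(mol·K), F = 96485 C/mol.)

5.4 × 10^4

E°_cell = -0.26 − (-0.40) = 0.14 V, with n = 2 electrons transferred.
At equilibrium E = 0, so the Nernst equation gives ln K = nFE°/RT = (2)(96485)(0.14)/((8.314)(298)) = 10.90.
K = e^10.90 = 5.4 × 10^4.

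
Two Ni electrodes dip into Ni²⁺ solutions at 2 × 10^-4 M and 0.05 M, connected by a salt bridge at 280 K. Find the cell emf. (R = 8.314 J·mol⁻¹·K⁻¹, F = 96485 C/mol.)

0.067 V

Both half-cells are Ni²⁺/Ni, so E°_cell = 0. The concentrated side is the cathode; the cell reaction moves Ni²⁺ from high to low concentration with n = 2.
Q = [Ni²⁺]_dilute/[Ni²⁺]_conc = 2 × 10^-4/0.05 = 0.00400.
E = 0 − (RT/nF) ln Q = −((8.314×280)/(2×96485))(-5.521) = 0.0666 V.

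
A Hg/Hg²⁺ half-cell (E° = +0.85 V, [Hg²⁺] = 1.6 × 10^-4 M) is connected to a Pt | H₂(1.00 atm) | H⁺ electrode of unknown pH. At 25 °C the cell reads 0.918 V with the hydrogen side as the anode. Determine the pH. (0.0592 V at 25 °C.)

E°_cell = 0.85 V and n = 2.
log Q = n(E° − E)/0.0592 = 2×(0.85 − 0.918)/0.0592 = -2.297.
With Q = [H⁺]^2 / ([Hg²⁺]·P(H₂)), solving for [H⁺] gives log[H⁺] = -3.047, so pH = 3.05.

pH = 3.05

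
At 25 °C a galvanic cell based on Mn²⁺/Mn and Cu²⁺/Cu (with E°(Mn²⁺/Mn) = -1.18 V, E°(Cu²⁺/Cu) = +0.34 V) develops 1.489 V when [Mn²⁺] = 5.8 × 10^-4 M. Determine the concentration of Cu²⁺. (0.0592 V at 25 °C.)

5.2 × 10^-5 M

From the Nernst equation, log Q = n(E° − E)/0.0592 = 2(1.52 − 1.489)/0.0592 = 1.047, so Q = 11.2.
With Q = [Mn²⁺]/[Cu²⁺] and the known concentrations, [Cu²⁺] in the denominator gives [Cu²⁺] = 5.2 × 10^-5 M.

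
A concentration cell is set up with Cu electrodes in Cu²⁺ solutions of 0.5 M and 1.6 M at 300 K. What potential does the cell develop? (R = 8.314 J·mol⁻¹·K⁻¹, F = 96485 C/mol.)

Both half-cells are Cu²⁺/Cu, so E°_cell = 0. The concentrated side is the cathode; the cell reaction moves Cu²⁺ from high to low concentration with n = 2.
Q = [Cu²⁺]_dilute/[Cu²⁺]_conc = 0.5/1.6 = 0.312.
E = 0 − (RT/nF) ln Q = −((8.314×300)/(2×96485))(-1.163) = 0.0150 V.

0.015 V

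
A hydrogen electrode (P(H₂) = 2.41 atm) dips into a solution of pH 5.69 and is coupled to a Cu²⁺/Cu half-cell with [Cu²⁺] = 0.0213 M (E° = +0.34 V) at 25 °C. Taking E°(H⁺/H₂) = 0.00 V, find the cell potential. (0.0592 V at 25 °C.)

0.64 V

The Cu²⁺/Cu couple is the cathode, so E°_cell = 0.34 V; n = 2.
[H⁺] = 10^(−5.69) = 2 × 10^-6 M, and Q = [H⁺]^2 / ([Cu²⁺]·P(H₂)) = 8.12 × 10^-11.
E = E° − (0.0592/2) log Q = 0.34 − (0.0592/2)(-10.090) = 0.639 V.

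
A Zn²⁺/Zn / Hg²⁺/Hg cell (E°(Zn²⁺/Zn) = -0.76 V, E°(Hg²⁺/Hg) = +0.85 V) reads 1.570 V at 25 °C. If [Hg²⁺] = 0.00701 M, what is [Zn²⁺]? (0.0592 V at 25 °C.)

From the Nernst equation, log Q = n(E° − E)/0.0592 = 2(1.61 − 1.570)/0.0592 = 1.351, so Q = 22.5.
With Q = [Zn²⁺]/[Hg²⁺] and the known concentrations, [Zn²⁺] in the numerator gives [Zn²⁺] = 0.16 M.

0.16 M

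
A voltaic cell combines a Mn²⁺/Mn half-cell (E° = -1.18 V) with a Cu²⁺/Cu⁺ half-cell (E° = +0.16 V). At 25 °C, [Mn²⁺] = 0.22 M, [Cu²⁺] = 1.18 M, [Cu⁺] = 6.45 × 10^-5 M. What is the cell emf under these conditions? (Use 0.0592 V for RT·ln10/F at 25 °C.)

The Cu²⁺/Cu⁺ couple has the higher reduction potential and acts as the cathode, so E°_cell = +0.16 − (-1.18) = 1.34 V.
Balancing electrons gives n = 2; the reaction quotient is Q = [Mn²⁺]·[Cu⁺]^2/[Cu²⁺]^2 = 6.57 × 10^-10.
At 25 °C, E = E° − (0.0592/n) log Q = 1.34 − (0.0592/2)(-9.182) = 1.340 + 0.272 = 1.612 V.

1.61 V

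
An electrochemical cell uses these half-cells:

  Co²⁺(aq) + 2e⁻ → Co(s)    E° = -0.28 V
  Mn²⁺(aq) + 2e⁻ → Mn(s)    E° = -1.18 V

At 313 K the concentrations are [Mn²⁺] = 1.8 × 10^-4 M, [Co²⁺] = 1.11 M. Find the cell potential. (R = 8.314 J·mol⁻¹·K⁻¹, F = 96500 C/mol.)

1.02 V

The Co²⁺/Co couple has the higher reduction potential and acts as the cathode, so E°_cell = -0.28 − (-1.18) = 0.90 V.
Balancing electrons gives n = 2; the reaction quotient is Q = [Mn²⁺]/[Co²⁺] = 1.62 × 10^-4.
E = E° − (RT/nF) ln Q = 0.90 − (8.314×313)/(2×96500) × (-8.727) = 0.900 + 0.118 = 1.018 V.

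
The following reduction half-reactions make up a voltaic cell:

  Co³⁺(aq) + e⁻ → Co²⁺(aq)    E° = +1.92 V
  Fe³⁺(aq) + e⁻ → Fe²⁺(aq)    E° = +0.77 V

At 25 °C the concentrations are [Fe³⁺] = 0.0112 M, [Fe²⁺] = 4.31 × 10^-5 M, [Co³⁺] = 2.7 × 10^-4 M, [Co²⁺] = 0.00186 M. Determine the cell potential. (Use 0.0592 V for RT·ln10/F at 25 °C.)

The Co³⁺/Co²⁺ couple has the higher reduction potential and acts as the cathode, so E°_cell = +1.92 − (+0.77) = 1.15 V.
Balancing electrons gives n = 1; the reaction quotient is Q = [Fe³⁺]·[Co²⁺]/([Fe²⁺]·[Co³⁺]) = 1790.
At 25 °C, E = E° − (0.0592/n) log Q = 1.15 − (0.0592/1)(3.253) = 1.150 − 0.193 = 0.957 V.

0.957 V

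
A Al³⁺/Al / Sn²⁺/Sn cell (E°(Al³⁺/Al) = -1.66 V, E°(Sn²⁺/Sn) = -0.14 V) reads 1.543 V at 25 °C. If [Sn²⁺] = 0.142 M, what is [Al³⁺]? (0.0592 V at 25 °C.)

0.0037 M

From the Nernst equation, log Q = n(E° − E)/0.0592 = 6(1.52 − 1.543)/0.0592 = -2.331, so Q = 0.00467.
With Q = [Al³⁺]^2/[Sn²⁺]^3 and the known concentrations, [Al³⁺]^2 in the numerator gives [Al³⁺] = 0.0037 M.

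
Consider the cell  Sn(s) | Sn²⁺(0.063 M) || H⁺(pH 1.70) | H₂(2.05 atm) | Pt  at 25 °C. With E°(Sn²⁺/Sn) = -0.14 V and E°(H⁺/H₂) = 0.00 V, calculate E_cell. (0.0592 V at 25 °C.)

The hydrogen couple is the cathode, so E°_cell = 0.14 V; n = 2.
[H⁺] = 10^(−1.70) = 0.020 M, and Q = [Sn²⁺]·P(H₂) / [H⁺]^2 = 324.
E = E° − (0.0592/2) log Q = 0.14 − (0.0592/2)(2.511) = 0.066 V.

0.066 V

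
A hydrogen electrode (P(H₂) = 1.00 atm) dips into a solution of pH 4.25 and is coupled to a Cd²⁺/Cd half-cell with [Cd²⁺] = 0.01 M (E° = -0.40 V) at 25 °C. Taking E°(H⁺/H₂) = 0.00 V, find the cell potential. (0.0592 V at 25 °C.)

The hydrogen couple is the cathode, so E°_cell = 0.40 V; n = 2.
[H⁺] = 10^(−4.25) = 5.6 × 10^-5 M, and Q = [Cd²⁺]·P(H₂) / [H⁺]^2 = 3.16 × 10^6.
E = E° − (0.0592/2) log Q = 0.40 − (0.0592/2)(6.500) = 0.208 V.

0.21 V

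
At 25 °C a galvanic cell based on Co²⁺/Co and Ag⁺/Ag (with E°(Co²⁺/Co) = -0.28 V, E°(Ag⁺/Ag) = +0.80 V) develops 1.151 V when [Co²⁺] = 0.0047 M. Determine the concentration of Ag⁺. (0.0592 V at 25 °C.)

1.1 M

From the Nernst equation, log Q = n(E° − E)/0.0592 = 2(1.08 − 1.151)/0.0592 = -2.399, so Q = 0.00399.
With Q = [Co²⁺]/[Ag⁺]^2 and the known concentrations, [Ag⁺]^2 in the denominator gives [Ag⁺] = 1.1 M.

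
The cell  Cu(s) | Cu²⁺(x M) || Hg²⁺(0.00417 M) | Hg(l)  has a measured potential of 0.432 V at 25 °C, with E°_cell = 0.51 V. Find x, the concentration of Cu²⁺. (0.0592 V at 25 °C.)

From the Nernst equation, log Q = n(E° − E)/0.0592 = 2(0.51 − 0.432)/0.0592 = 2.635, so Q = 432.
With Q = [Cu²⁺]/[Hg²⁺] and the known concentrations, [Cu²⁺] in the numerator gives [Cu²⁺] = 1.8 M.

1.8 M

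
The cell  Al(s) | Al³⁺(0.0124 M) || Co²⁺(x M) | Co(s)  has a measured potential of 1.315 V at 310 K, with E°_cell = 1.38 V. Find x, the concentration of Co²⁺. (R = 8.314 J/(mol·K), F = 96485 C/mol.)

4.1 × 10^-4 M

From the Nernst equation, ln Q = nF(E° − E)/RT = 6×96485×(1.38 − 1.315)/(8.314×310) = 14.600, so Q = 2.19 × 10^6.
With Q = [Al³⁺]^2/[Co²⁺]^3 and the known concentrations, [Co²⁺]^3 in the denominator gives [Co²⁺] = 4.1 × 10^-4 M.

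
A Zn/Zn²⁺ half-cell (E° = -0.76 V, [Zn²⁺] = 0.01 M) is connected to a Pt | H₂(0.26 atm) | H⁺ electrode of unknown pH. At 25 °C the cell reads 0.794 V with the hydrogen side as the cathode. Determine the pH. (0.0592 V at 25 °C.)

pH = 0.72

E°_cell = 0.76 V and n = 2.
log Q = n(E° − E)/0.0592 = 2×(0.76 − 0.794)/0.0592 = -1.149.
With Q = [Zn²⁺]·P(H₂) / [H⁺]^2, solving for [H⁺] gives log[H⁺] = -0.718, so pH = 0.72.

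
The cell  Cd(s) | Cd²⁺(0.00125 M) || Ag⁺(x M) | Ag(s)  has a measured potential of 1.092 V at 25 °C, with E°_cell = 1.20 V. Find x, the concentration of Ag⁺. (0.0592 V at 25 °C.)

5.3 × 10^-4 M

From the Nernst equation, log Q = n(E° − E)/0.0592 = 2(1.20 − 1.092)/0.0592 = 3.649, so Q = 4450.
With Q = [Cd²⁺]/[Ag⁺]^2 and the known concentrations, [Ag⁺]^2 in the denominator gives [Ag⁺] = 5.3 × 10^-4 M.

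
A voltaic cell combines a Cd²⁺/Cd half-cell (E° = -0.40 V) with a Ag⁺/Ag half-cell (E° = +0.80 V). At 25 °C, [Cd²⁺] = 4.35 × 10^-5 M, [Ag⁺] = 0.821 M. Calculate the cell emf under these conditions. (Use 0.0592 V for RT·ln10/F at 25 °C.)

1.32 V

The Ag⁺/Ag couple has the higher reduction potential and acts as the cathode, so E°_cell = +0.80 − (-0.40) = 1.20 V.
Balancing electrons gives n = 2; the reaction quotient is Q = [Cd²⁺]/[Ag⁺]^2 = 6.45 × 10^-5.
At 25 °C, E = E° − (0.0592/n) log Q = 1.20 − (0.0592/2)(-4.190) = 1.200 + 0.124 = 1.324 V.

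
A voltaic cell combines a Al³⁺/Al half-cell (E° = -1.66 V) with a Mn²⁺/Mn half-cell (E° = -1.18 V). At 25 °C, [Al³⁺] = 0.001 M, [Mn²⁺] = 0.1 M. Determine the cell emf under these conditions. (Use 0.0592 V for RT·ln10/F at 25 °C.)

0.510 V

The Mn²⁺/Mn couple has the higher reduction potential and acts as the cathode, so E°_cell = -1.18 − (-1.66) = 0.48 V.
Balancing electrons gives n = 6; the reaction quotient is Q = [Al³⁺]^2/[Mn²⁺]^3 = 0.00100.
At 25 °C, E = E° − (0.0592/n) log Q = 0.48 − (0.0592/6)(-3.000) = 0.480 + 0.030 = 0.510 V.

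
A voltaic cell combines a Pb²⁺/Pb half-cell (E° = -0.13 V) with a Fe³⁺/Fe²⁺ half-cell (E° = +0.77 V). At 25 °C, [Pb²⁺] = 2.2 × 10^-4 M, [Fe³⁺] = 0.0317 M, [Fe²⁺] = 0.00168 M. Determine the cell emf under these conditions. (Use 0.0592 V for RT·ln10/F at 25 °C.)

1.08 V

The Fe³⁺/Fe²⁺ couple has the higher reduction potential and acts as the cathode, so E°_cell = +0.77 − (-0.13) = 0.90 V.
Balancing electrons gives n = 2; the reaction quotient is Q = [Pb²⁺]·[Fe²⁺]^2/[Fe³⁺]^2 = 6.18 × 10^-7.
At 25 °C, E = E° − (0.0592/n) log Q = 0.90 − (0.0592/2)(-6.209) = 0.900 + 0.184 = 1.084 V.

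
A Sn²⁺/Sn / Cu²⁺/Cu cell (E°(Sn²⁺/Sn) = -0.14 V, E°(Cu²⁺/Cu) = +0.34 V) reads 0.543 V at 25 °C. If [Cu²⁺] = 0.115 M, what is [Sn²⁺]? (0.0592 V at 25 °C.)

From the Nernst equation, log Q = n(E° − E)/0.0592 = 2(0.48 − 0.543)/0.0592 = -2.128, so Q = 0.00744.
With Q = [Sn²⁺]/[Cu²⁺] and the known concentrations, [Sn²⁺] in the numerator gives [Sn²⁺] = 8.6 × 10^-4 M.

8.6 × 10^-4 M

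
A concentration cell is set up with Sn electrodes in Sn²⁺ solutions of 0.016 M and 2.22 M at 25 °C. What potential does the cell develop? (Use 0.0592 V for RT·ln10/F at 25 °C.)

0.063 V

Both half-cells are Sn²⁺/Sn, so E°_cell = 0. The concentrated side is the cathode; the cell reaction moves Sn²⁺ from high to low concentration with n = 2.
Q = [Sn²⁺]_dilute/[Sn²⁺]_conc = 0.016/2.22 = 0.00721.
E = 0 − (0.0592/2) log Q = −(0.0592/2)(-2.142) = 0.0634 V.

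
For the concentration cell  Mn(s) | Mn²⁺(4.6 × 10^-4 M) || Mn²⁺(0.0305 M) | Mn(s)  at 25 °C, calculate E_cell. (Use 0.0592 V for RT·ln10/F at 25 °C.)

0.054 V

Both half-cells are Mn²⁺/Mn, so E°_cell = 0. The concentrated side is the cathode; the cell reaction moves Mn²⁺ from high to low concentration with n = 2.
Q = [Mn²⁺]_dilute/[Mn²⁺]_conc = 4.6 × 10^-4/0.0305 = 0.0151.
E = 0 − (0.0592/2) log Q = −(0.0592/2)(-1.822) = 0.0539 V.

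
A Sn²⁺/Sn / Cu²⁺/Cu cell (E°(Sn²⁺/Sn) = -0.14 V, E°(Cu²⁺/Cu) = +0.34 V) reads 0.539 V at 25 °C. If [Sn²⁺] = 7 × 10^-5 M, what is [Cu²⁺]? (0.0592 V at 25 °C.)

From the Nernst equation, log Q = n(E° − E)/0.0592 = 2(0.48 − 0.539)/0.0592 = -1.993, so Q = 0.0102.
With Q = [Sn²⁺]/[Cu²⁺] and the known concentrations, [Cu²⁺] in the denominator gives [Cu²⁺] = 0.0069 M.

0.0069 M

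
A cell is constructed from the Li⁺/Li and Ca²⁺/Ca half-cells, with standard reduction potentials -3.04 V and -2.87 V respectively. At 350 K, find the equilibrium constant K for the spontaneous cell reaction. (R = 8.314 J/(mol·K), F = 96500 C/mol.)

E°_cell = -2.87 − (-3.04) = 0.17 V, with n = 2 electrons transferred.
At equilibrium E = 0, so the Nernst equation gives ln K = nFE°/RT = (2)(96500)(0.17)/((8.314)(350)) = 11.28.
K = e^11.28 = 7.9 × 10^4.

7.9 × 10^4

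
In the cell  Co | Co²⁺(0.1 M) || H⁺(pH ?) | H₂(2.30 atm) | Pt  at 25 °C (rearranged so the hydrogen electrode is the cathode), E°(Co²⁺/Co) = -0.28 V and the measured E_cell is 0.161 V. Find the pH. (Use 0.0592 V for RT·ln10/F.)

pH = 2.33

E°_cell = 0.28 V and n = 2.
log Q = n(E° − E)/0.0592 = 2×(0.28 − 0.161)/0.0592 = 4.020.
With Q = [Co²⁺]·P(H₂) / [H⁺]^2, solving for [H⁺] gives log[H⁺] = -2.329, so pH = 2.33.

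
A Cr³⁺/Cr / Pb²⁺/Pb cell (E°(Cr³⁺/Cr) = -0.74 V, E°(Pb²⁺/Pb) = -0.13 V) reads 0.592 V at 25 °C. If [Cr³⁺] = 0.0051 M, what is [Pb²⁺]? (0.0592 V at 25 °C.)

From the Nernst equation, log Q = n(E° − E)/0.0592 = 6(0.61 − 0.592)/0.0592 = 1.824, so Q = 66.7.
With Q = [Cr³⁺]^2/[Pb²⁺]^3 and the known concentrations, [Pb²⁺]^3 in the denominator gives [Pb²⁺] = 0.0073 M.

0.0073 M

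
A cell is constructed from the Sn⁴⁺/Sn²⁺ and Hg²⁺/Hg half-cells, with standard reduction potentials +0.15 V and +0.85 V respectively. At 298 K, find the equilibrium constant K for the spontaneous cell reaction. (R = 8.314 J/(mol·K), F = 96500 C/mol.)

4.8 × 10^23

E°_cell = +0.85 − (+0.15) = 0.70 V, with n = 2 electrons transferred.
At equilibrium E = 0, so the Nernst equation gives ln K = nFE°/RT = (2)(96500)(0.70)/((8.314)(298)) = 54.53.
K = e^54.53 = 4.8 × 10^23.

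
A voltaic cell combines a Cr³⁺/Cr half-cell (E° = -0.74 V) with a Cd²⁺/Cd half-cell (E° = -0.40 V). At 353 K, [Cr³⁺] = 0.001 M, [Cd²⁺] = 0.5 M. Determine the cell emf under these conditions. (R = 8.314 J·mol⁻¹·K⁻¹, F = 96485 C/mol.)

The Cd²⁺/Cd couple has the higher reduction potential and acts as the cathode, so E°_cell = -0.40 − (-0.74) = 0.34 V.
Balancing electrons gives n = 6; the reaction quotient is Q = [Cr³⁺]^2/[Cd²⁺]^3 = 8 × 10^-6.
E = E° − (RT/nF) ln Q = 0.34 − (8.314×353)/(6×96485) × (-11.736) = 0.340 + 0.059 = 0.399 V.

0.399 V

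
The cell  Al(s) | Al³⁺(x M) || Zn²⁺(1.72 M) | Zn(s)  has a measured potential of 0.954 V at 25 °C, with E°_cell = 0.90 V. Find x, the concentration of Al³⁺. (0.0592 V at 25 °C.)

From the Nernst equation, log Q = n(E° − E)/0.0592 = 6(0.90 − 0.954)/0.0592 = -5.473, so Q = 3.37 × 10^-6.
With Q = [Al³⁺]^2/[Zn²⁺]^3 and the known concentrations, [Al³⁺]^2 in the numerator gives [Al³⁺] = 0.0041 M.

0.0041 M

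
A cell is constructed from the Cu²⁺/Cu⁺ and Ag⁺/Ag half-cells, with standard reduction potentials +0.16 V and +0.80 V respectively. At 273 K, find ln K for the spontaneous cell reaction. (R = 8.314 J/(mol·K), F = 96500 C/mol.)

E°_cell = +0.80 − (+0.16) = 0.64 V, with n = 1 electron transferred.
At equilibrium E = 0, so the Nernst equation gives ln K = nFE°/RT = (1)(96500)(0.64)/((8.314)(273)) = 27.21.

ln K = 27.2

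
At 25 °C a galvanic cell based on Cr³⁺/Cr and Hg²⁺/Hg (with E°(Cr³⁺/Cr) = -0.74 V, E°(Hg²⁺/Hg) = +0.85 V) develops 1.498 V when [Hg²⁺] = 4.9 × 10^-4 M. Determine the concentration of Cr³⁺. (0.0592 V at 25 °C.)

0.5 M

From the Nernst equation, log Q = n(E° − E)/0.0592 = 6(1.59 − 1.498)/0.0592 = 9.324, so Q = 2.11 × 10^9.
With Q = [Cr³⁺]^2/[Hg²⁺]^3 and the known concentrations, [Cr³⁺]^2 in the numerator gives [Cr³⁺] = 0.5 M.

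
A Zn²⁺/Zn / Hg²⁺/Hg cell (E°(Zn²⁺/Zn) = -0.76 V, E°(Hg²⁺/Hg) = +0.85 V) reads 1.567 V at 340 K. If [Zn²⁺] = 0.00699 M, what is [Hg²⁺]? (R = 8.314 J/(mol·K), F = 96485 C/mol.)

3.7 × 10^-4 M

From the Nernst equation, ln Q = nF(E° − E)/RT = 2×96485×(1.61 − 1.567)/(8.314×340) = 2.935, so Q = 18.8.
With Q = [Zn²⁺]/[Hg²⁺] and the known concentrations, [Hg²⁺] in the denominator gives [Hg²⁺] = 3.7 × 10^-4 M.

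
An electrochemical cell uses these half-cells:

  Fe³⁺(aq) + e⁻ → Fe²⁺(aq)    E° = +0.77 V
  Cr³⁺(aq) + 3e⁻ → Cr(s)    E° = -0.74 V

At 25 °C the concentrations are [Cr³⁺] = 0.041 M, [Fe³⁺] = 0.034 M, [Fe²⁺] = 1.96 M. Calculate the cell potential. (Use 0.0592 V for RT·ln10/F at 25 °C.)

The Fe³⁺/Fe²⁺ couple has the higher reduction potential and acts as the cathode, so E°_cell = +0.77 − (-0.74) = 1.51 V.
Balancing electrons gives n = 3; the reaction quotient is Q = [Cr³⁺]·[Fe²⁺]^3/[Fe³⁺]^3 = 7850.
At 25 °C, E = E° − (0.0592/n) log Q = 1.51 − (0.0592/3)(3.895) = 1.510 − 0.077 = 1.433 V.

1.43 V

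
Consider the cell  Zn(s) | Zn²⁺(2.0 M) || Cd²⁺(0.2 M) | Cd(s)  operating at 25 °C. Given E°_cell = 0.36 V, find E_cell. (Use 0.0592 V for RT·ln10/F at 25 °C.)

Balancing electrons gives n = 2; the reaction quotient is Q = [Zn²⁺]/[Cd²⁺] = 10.0.
At 25 °C, E = E° − (0.0592/n) log Q = 0.36 − (0.0592/2)(1.000) = 0.360 − 0.030 = 0.330 V.

0.330 V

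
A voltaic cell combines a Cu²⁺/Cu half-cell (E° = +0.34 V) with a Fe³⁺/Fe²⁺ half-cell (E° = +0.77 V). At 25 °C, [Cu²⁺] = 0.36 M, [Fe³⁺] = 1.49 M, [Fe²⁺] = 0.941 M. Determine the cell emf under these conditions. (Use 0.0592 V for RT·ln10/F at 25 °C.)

0.455 V

The Fe³⁺/Fe²⁺ couple has the higher reduction potential and acts as the cathode, so E°_cell = +0.77 − (+0.34) = 0.43 V.
Balancing electrons gives n = 2; the reaction quotient is Q = [Cu²⁺]·[Fe²⁺]^2/[Fe³⁺]^2 = 0.144.
At 25 °C, E = E° − (0.0592/n) log Q = 0.43 − (0.0592/2)(-0.843) = 0.430 + 0.025 = 0.455 V.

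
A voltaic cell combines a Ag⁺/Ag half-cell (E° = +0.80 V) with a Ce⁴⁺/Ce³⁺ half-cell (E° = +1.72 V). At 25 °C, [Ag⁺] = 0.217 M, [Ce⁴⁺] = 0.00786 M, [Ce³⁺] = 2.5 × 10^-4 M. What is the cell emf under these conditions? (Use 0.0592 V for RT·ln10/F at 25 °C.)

1.05 V

The Ce⁴⁺/Ce³⁺ couple has the higher reduction potential and acts as the cathode, so E°_cell = +1.72 − (+0.80) = 0.92 V.
Balancing electrons gives n = 1; the reaction quotient is Q = [Ag⁺]·[Ce³⁺]/[Ce⁴⁺] = 0.00690.
At 25 °C, E = E° − (0.0592/n) log Q = 0.92 − (0.0592/1)(-2.161) = 0.920 + 0.128 = 1.048 V.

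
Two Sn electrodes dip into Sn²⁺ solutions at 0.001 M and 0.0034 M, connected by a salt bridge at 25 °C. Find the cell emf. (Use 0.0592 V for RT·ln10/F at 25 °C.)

Both half-cells are Sn²⁺/Sn, so E°_cell = 0. The concentrated side is the cathode; the cell reaction moves Sn²⁺ from high to low concentration with n = 2.
Q = [Sn²⁺]_dilute/[Sn²⁺]_conc = 0.001/0.0034 = 0.294.
E = 0 − (0.0592/2) log Q = −(0.0592/2)(-0.531) = 0.0157 V.

0.016 V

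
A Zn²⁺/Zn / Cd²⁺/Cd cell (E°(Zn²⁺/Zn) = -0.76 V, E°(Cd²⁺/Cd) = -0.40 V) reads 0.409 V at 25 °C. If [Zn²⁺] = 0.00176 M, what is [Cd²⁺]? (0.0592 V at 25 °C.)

0.08 M

From the Nernst equation, log Q = n(E° − E)/0.0592 = 2(0.36 − 0.409)/0.0592 = -1.655, so Q = 0.0221.
With Q = [Zn²⁺]/[Cd²⁺] and the known concentrations, [Cd²⁺] in the denominator gives [Cd²⁺] = 0.08 M.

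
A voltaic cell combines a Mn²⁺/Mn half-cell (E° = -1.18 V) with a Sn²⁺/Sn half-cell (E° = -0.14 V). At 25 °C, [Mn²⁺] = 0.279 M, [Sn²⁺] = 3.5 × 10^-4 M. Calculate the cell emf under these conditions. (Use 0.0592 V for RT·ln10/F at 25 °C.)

The Sn²⁺/Sn couple has the higher reduction potential and acts as the cathode, so E°_cell = -0.14 − (-1.18) = 1.04 V.
Balancing electrons gives n = 2; the reaction quotient is Q = [Mn²⁺]/[Sn²⁺] = 797.
At 25 °C, E = E° − (0.0592/n) log Q = 1.04 − (0.0592/2)(2.902) = 1.040 − 0.086 = 0.954 V.

0.954 V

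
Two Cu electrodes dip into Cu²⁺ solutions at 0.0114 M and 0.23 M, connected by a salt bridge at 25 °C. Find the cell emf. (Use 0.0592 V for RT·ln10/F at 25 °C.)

Both half-cells are Cu²⁺/Cu, so E°_cell = 0. The concentrated side is the cathode; the cell reaction moves Cu²⁺ from high to low concentration with n = 2.
Q = [Cu²⁺]_dilute/[Cu²⁺]_conc = 0.0114/0.23 = 0.0496.
E = 0 − (0.0592/2) log Q = −(0.0592/2)(-1.305) = 0.0386 V.

0.039 V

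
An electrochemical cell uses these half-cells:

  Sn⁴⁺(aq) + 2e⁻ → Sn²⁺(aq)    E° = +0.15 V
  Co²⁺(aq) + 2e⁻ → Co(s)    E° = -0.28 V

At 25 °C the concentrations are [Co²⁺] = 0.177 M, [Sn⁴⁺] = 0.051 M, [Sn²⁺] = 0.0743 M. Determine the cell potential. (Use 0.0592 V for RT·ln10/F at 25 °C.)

The Sn⁴⁺/Sn²⁺ couple has the higher reduction potential and acts as the cathode, so E°_cell = +0.15 − (-0.28) = 0.43 V.
Balancing electrons gives n = 2; the reaction quotient is Q = [Co²⁺]·[Sn²⁺]/[Sn⁴⁺] = 0.258.
At 25 °C, E = E° − (0.0592/n) log Q = 0.43 − (0.0592/2)(-0.589) = 0.430 + 0.017 = 0.447 V.

0.447 V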